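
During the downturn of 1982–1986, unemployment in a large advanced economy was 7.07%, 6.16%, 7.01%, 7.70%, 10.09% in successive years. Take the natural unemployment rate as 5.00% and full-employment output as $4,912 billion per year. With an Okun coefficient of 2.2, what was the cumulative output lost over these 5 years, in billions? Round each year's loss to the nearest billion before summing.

Year 1982: gap = -2.2 × (7.07 - 5) = -4.554%, loss ≈ 4912 × 4.554/100 ≈ 224.
Year 1983: gap = -2.2 × (6.16 - 5) = -2.552%, loss ≈ 4912 × 2.552/100 ≈ 125.
Year 1984: gap = -2.2 × (7.01 - 5) = -4.422%, loss ≈ 4912 × 4.422/100 ≈ 217.
Year 1985: gap = -2.2 × (7.7 - 5) = -5.94%, loss ≈ 4912 × 5.94/100 ≈ 292.
Year 1986: gap = -2.2 × (10.09 - 5) = -11.198%, loss ≈ 4912 × 11.198/100 ≈ 550.
Total lost output = 224 + 125 + 217 + 292 + 550 = 1408 billion.

$1,408 billion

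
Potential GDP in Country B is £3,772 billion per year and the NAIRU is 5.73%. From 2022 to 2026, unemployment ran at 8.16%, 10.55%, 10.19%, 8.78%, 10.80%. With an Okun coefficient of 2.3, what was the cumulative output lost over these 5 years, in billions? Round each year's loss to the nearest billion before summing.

£1,721 billion

Year 2022: gap = -2.3 × (8.16 - 5.73) = -5.589%, loss ≈ 3772 × 5.589/100 ≈ 211.
Year 2023: gap = -2.3 × (10.55 - 5.73) = -11.086%, loss ≈ 3772 × 11.086/100 ≈ 418.
Year 2024: gap = -2.3 × (10.19 - 5.73) = -10.258%, loss ≈ 3772 × 10.258/100 ≈ 387.
Year 2025: gap = -2.3 × (8.78 - 5.73) = -7.015%, loss ≈ 3772 × 7.015/100 ≈ 265.
Year 2026: gap = -2.3 × (10.8 - 5.73) = -11.661%, loss ≈ 3772 × 11.661/100 ≈ 440.
Total lost output = 211 + 418 + 387 + 265 + 440 = 1721 billion.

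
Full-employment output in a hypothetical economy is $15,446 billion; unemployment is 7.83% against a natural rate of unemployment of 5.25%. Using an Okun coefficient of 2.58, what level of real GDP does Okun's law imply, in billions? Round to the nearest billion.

$14,418 billion

Unemployment gap = 7.83 - 5.25 = 2.58 points, so the output gap is -2.58 × 2.58 = -6.6564%.
Actual GDP = 15446 × (1 - 6.6564/100) = 15446 × 0.933436 ≈ 14418 billion.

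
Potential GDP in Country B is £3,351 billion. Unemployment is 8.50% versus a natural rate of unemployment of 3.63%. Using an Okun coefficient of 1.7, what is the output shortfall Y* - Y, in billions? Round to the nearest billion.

Output gap = -1.7 × (8.5 - 3.63) = -1.7 × 4.87 = -8.279%.
Actual GDP ≈ 3351 × 0.91721 ≈ 3074 billion, so the shortfall is 3351 - 3074 = 277 billion.

£277 billion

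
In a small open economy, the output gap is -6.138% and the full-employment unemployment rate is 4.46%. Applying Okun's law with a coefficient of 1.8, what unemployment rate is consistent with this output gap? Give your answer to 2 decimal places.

7.87%

From Okun's law, u - u* = -(output gap)/β = -(-6.138)/1.8 = 3.41 points.
So u = 4.46 + 3.41 = 7.87%.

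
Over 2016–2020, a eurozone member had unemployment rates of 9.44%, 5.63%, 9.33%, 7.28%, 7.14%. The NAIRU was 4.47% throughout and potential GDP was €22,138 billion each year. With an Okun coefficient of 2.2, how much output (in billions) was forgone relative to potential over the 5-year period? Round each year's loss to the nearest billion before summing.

Year 2016: gap = -2.2 × (9.44 - 4.47) = -10.934%, loss ≈ 22138 × 10.934/100 ≈ 2421.
Year 2017: gap = -2.2 × (5.63 - 4.47) = -2.552%, loss ≈ 22138 × 2.552/100 ≈ 565.
Year 2018: gap = -2.2 × (9.33 - 4.47) = -10.692%, loss ≈ 22138 × 10.692/100 ≈ 2367.
Year 2019: gap = -2.2 × (7.28 - 4.47) = -6.182%, loss ≈ 22138 × 6.182/100 ≈ 1369.
Year 2020: gap = -2.2 × (7.14 - 4.47) = -5.874%, loss ≈ 22138 × 5.874/100 ≈ 1300.
Total lost output = 2421 + 565 + 2367 + 1369 + 1300 = 8022 billion.

€8,022 billion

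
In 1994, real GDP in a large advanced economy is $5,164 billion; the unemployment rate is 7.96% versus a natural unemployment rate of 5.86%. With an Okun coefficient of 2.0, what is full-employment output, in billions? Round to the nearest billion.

$5,390 billion

Unemployment gap = 7.96 - 5.86 = 2.1 points, so output gap = -2 × 2.1 = -4.2%.
Since Y = Y* × (1 + gap/100), Y* = 5164/0.958 ≈ 5390 billion.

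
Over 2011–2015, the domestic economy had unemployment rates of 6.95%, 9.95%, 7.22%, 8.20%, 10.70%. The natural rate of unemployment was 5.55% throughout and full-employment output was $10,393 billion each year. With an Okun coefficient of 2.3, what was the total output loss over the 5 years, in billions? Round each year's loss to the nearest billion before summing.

Year 2011: gap = -2.3 × (6.95 - 5.55) = -3.22%, loss ≈ 10393 × 3.22/100 ≈ 335.
Year 2012: gap = -2.3 × (9.95 - 5.55) = -10.12%, loss ≈ 10393 × 10.12/100 ≈ 1052.
Year 2013: gap = -2.3 × (7.22 - 5.55) = -3.841%, loss ≈ 10393 × 3.841/100 ≈ 399.
Year 2014: gap = -2.3 × (8.2 - 5.55) = -6.095%, loss ≈ 10393 × 6.095/100 ≈ 633.
Year 2015: gap = -2.3 × (10.7 - 5.55) = -11.845%, loss ≈ 10393 × 11.845/100 ≈ 1231.
Total lost output = 335 + 1052 + 399 + 633 + 1231 = 3650 billion.

$3,650 billion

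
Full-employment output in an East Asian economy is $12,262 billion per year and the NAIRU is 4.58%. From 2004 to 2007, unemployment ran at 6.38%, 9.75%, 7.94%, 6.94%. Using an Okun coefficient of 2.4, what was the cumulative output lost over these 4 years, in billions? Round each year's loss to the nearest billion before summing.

Year 2004: gap = -2.4 × (6.38 - 4.58) = -4.32%, loss ≈ 12262 × 4.32/100 ≈ 530.
Year 2005: gap = -2.4 × (9.75 - 4.58) = -12.408%, loss ≈ 12262 × 12.408/100 ≈ 1521.
Year 2006: gap = -2.4 × (7.94 - 4.58) = -8.064%, loss ≈ 12262 × 8.064/100 ≈ 989.
Year 2007: gap = -2.4 × (6.94 - 4.58) = -5.664%, loss ≈ 12262 × 5.664/100 ≈ 695.
Total lost output = 530 + 1521 + 989 + 695 = 3735 billion.

$3,735 billion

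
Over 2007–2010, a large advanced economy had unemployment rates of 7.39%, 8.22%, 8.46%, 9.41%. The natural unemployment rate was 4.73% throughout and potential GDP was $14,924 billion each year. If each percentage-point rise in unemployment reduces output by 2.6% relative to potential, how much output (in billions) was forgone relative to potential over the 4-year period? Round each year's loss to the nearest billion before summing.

$5,649 billion

Year 2007: gap = -2.6 × (7.39 - 4.73) = -6.916%, loss ≈ 14924 × 6.916/100 ≈ 1032.
Year 2008: gap = -2.6 × (8.22 - 4.73) = -9.074%, loss ≈ 14924 × 9.074/100 ≈ 1354.
Year 2009: gap = -2.6 × (8.46 - 4.73) = -9.698%, loss ≈ 14924 × 9.698/100 ≈ 1447.
Year 2010: gap = -2.6 × (9.41 - 4.73) = -12.168%, loss ≈ 14924 × 12.168/100 ≈ 1816.
Total lost output = 1032 + 1354 + 1447 + 1816 = 5649 billion.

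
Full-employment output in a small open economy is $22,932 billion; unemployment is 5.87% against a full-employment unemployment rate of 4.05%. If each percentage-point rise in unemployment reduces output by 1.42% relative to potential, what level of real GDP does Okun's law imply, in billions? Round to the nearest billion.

$22,339 billion

Unemployment gap = 5.87 - 4.05 = 1.82 points, so the output gap is -1.42 × 1.82 = -2.5844%.
Actual GDP = 22932 × (1 - 2.5844/100) = 22932 × 0.974156 ≈ 22339 billion.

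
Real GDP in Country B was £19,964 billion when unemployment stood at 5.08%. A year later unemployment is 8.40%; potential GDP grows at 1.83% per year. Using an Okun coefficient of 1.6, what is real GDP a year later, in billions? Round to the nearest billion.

£19,269 billion

Δu = 8.4 - 5.08 = 3.32 points.
Okun's law (growth form): g_Y = g_Y* - β × Δu = 1.83 - 1.6 × (3.32) = 1.83 - 5.312 = -3.482%.
Real GDP in the next year = 19964 × (1 - 3.482/100) = 19964 × 0.96518 ≈ 19269 billion.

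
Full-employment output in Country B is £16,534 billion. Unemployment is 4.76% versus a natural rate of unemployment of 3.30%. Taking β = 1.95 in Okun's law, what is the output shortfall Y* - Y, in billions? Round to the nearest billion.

£471 billion

Output gap = -1.95 × (4.76 - 3.3) = -1.95 × 1.46 = -2.847%.
Actual GDP ≈ 16534 × 0.97153 ≈ 16063 billion, so the shortfall is 16534 - 16063 = 471 billion.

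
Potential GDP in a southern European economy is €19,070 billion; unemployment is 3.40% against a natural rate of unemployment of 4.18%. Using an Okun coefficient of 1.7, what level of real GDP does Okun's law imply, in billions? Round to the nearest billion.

€19,323 billion

Unemployment gap = 3.4 - 4.18 = -0.78 points, so the output gap is -1.7 × (-0.78) = 1.326%.
Actual GDP = 19070 × (1 + 1.326/100) = 19070 × 1.01326 ≈ 19323 billion.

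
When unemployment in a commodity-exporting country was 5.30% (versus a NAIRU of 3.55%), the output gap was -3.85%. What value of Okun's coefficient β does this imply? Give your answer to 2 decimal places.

β ≈ 2.20

Okun's law: output gap = -β × (u - u*).
-3.85 = -β × (5.3 - 3.55) = -β × 1.75, so β = 3.85/1.75 = 2.20.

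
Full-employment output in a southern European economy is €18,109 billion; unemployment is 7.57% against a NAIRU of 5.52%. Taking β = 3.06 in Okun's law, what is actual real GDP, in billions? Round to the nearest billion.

Unemployment gap = 7.57 - 5.52 = 2.05 points, so the output gap is -3.06 × 2.05 = -6.273%.
Actual GDP = 18109 × (1 - 6.273/100) = 18109 × 0.93727 ≈ 16973 billion.

€16,973 billion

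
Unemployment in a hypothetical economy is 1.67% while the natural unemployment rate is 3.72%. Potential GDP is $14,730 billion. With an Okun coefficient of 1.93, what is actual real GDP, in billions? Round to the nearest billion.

$15,313 billion

Unemployment gap = 1.67 - 3.72 = -2.05 points, so the output gap is -1.93 × (-2.05) = 3.9565%.
Actual GDP = 14730 × (1 + 3.9565/100) = 14730 × 1.039565 ≈ 15313 billion.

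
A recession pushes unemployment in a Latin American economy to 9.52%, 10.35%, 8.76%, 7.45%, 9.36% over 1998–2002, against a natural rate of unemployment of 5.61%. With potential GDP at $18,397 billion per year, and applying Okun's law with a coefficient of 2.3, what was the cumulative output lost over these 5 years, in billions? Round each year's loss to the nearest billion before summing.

$7,359 billion

Year 1998: gap = -2.3 × (9.52 - 5.61) = -8.993%, loss ≈ 18397 × 8.993/100 ≈ 1654.
Year 1999: gap = -2.3 × (10.35 - 5.61) = -10.902%, loss ≈ 18397 × 10.902/100 ≈ 2006.
Year 2000: gap = -2.3 × (8.76 - 5.61) = -7.245%, loss ≈ 18397 × 7.245/100 ≈ 1333.
Year 2001: gap = -2.3 × (7.45 - 5.61) = -4.232%, loss ≈ 18397 × 4.232/100 ≈ 779.
Year 2002: gap = -2.3 × (9.36 - 5.61) = -8.625%, loss ≈ 18397 × 8.625/100 ≈ 1587.
Total lost output = 1654 + 2006 + 1333 + 779 + 1587 = 7359 billion.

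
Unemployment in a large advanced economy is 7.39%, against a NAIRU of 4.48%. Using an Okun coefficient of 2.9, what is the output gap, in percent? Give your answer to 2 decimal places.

The unemployment gap is 7.39 - 4.48 = 2.91 percentage points.
Okun's law gives an output gap of -2.9 × 2.91 = -8.439%, i.e. 8.44% below potential.

-8.44%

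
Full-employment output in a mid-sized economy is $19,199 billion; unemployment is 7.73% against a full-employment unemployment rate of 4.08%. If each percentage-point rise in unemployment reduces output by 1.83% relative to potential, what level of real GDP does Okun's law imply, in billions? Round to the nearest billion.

Unemployment gap = 7.73 - 4.08 = 3.65 points, so the output gap is -1.83 × 3.65 = -6.6795%.
Actual GDP = 19199 × (1 - 6.6795/100) = 19199 × 0.933205 ≈ 17917 billion.

$17,917 billion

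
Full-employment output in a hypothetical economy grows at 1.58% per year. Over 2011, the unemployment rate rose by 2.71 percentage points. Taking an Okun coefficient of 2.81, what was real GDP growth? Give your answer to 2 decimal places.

Growth-rate Okun's law: g_Y = g_Y* - β × Δu.
g_Y = 1.58 - 2.81 × (2.71) = 1.58 - 7.6151 = -6.0351%, i.e. -6.04% to 2 d.p.

-6.04%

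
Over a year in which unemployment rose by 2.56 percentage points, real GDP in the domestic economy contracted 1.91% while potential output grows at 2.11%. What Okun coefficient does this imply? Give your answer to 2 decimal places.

β ≈ 1.57

Growth form: g_Y = g_Y* - β × Δu, so β = (g_Y* - g_Y)/Δu.
β = (2.11 + 1.91)/2.56 = 4.02/2.56 = 1.57.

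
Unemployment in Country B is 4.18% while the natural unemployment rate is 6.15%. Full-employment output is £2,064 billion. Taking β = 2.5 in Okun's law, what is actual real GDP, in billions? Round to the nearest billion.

£2,166 billion

Unemployment gap = 4.18 - 6.15 = -1.97 points, so the output gap is -2.5 × (-1.97) = 4.925%.
Actual GDP = 2064 × (1 + 4.925/100) = 2064 × 1.04925 ≈ 2166 billion.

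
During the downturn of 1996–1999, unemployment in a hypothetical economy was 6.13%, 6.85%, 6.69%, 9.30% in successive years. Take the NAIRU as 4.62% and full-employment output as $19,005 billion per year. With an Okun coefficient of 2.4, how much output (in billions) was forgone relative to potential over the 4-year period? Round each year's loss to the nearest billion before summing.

$4,785 billion

Year 1996: gap = -2.4 × (6.13 - 4.62) = -3.624%, loss ≈ 19005 × 3.624/100 ≈ 689.
Year 1997: gap = -2.4 × (6.85 - 4.62) = -5.352%, loss ≈ 19005 × 5.352/100 ≈ 1017.
Year 1998: gap = -2.4 × (6.69 - 4.62) = -4.968%, loss ≈ 19005 × 4.968/100 ≈ 944.
Year 1999: gap = -2.4 × (9.3 - 4.62) = -11.232%, loss ≈ 19005 × 11.232/100 ≈ 2135.
Total lost output = 689 + 1017 + 944 + 2135 = 4785 billion.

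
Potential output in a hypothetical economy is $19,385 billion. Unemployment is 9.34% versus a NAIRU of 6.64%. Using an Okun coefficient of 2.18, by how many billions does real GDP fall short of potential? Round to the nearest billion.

$1,141 billion

Output gap = -2.18 × (9.34 - 6.64) = -2.18 × 2.7 = -5.886%.
Actual GDP ≈ 19385 × 0.94114 ≈ 18244 billion, so the shortfall is 19385 - 18244 = 1141 billion.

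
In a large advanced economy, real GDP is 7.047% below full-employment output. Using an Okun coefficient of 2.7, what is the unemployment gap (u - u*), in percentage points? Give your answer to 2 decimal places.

2.61 percentage points

Okun's law: output gap = -β × (u - u*), so u - u* = -(output gap)/β.
u - u* = -(-7.047)/2.7 = 2.61 percentage points.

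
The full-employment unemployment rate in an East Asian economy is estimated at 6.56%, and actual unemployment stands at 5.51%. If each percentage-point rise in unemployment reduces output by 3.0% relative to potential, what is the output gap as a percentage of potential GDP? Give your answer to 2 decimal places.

The unemployment gap is 5.51 - 6.56 = -1.05 percentage points.
Okun's law gives an output gap of -3 × (-1.05) = 3.15%, i.e. 3.15% above potential.

3.15%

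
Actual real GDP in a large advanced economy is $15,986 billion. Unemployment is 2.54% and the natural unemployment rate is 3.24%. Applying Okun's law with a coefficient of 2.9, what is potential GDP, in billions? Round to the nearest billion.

Unemployment gap = 2.54 - 3.24 = -0.7 points, so output gap = -2.9 × (-0.7) = 2.03%.
Since Y = Y* × (1 + gap/100), Y* = 15986/1.0203 ≈ 15668 billion.

$15,668 billion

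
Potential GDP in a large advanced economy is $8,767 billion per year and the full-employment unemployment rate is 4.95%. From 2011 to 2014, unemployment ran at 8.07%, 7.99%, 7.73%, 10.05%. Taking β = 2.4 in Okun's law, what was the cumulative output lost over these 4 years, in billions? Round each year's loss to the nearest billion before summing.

$2,954 billion

Year 2011: gap = -2.4 × (8.07 - 4.95) = -7.488%, loss ≈ 8767 × 7.488/100 ≈ 656.
Year 2012: gap = -2.4 × (7.99 - 4.95) = -7.296%, loss ≈ 8767 × 7.296/100 ≈ 640.
Year 2013: gap = -2.4 × (7.73 - 4.95) = -6.672%, loss ≈ 8767 × 6.672/100 ≈ 585.
Year 2014: gap = -2.4 × (10.05 - 4.95) = -12.24%, loss ≈ 8767 × 12.24/100 ≈ 1073.
Total lost output = 656 + 640 + 585 + 1073 = 2954 billion.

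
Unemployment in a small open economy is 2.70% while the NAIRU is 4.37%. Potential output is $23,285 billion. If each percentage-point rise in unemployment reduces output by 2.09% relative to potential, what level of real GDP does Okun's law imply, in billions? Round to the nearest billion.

$24,098 billion

Unemployment gap = 2.7 - 4.37 = -1.67 points, so the output gap is -2.09 × (-1.67) = 3.4903%.
Actual GDP = 23285 × (1 + 3.4903/100) = 23285 × 1.034903 ≈ 24098 billion.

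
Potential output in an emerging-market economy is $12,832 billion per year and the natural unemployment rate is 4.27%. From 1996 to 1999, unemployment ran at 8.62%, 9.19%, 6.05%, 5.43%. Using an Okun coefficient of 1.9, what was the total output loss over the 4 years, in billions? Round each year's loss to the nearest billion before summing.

$2,978 billion

Year 1996: gap = -1.9 × (8.62 - 4.27) = -8.265%, loss ≈ 12832 × 8.265/100 ≈ 1061.
Year 1997: gap = -1.9 × (9.19 - 4.27) = -9.348%, loss ≈ 12832 × 9.348/100 ≈ 1200.
Year 1998: gap = -1.9 × (6.05 - 4.27) = -3.382%, loss ≈ 12832 × 3.382/100 ≈ 434.
Year 1999: gap = -1.9 × (5.43 - 4.27) = -2.204%, loss ≈ 12832 × 2.204/100 ≈ 283.
Total lost output = 1061 + 1200 + 434 + 283 = 2978 billion.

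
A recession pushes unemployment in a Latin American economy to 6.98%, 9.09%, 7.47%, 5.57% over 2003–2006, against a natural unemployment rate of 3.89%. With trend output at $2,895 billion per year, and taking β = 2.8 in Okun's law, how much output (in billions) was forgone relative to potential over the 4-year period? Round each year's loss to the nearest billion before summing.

$1,098 billion

Year 2003: gap = -2.8 × (6.98 - 3.89) = -8.652%, loss ≈ 2895 × 8.652/100 ≈ 250.
Year 2004: gap = -2.8 × (9.09 - 3.89) = -14.56%, loss ≈ 2895 × 14.56/100 ≈ 422.
Year 2005: gap = -2.8 × (7.47 - 3.89) = -10.024%, loss ≈ 2895 × 10.024/100 ≈ 290.
Year 2006: gap = -2.8 × (5.57 - 3.89) = -4.704%, loss ≈ 2895 × 4.704/100 ≈ 136.
Total lost output = 250 + 422 + 290 + 136 = 1098 billion.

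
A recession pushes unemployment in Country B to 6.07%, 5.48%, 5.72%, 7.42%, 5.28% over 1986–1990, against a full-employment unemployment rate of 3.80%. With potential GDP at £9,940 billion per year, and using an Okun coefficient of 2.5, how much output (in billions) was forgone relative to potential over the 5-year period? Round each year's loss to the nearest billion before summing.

£2,726 billion

Year 1986: gap = -2.5 × (6.07 - 3.8) = -5.675%, loss ≈ 9940 × 5.675/100 ≈ 564.
Year 1987: gap = -2.5 × (5.48 - 3.8) = -4.2%, loss ≈ 9940 × 4.2/100 ≈ 417.
Year 1988: gap = -2.5 × (5.72 - 3.8) = -4.8%, loss ≈ 9940 × 4.8/100 ≈ 477.
Year 1989: gap = -2.5 × (7.42 - 3.8) = -9.05%, loss ≈ 9940 × 9.05/100 ≈ 900.
Year 1990: gap = -2.5 × (5.28 - 3.8) = -3.7%, loss ≈ 9940 × 3.7/100 ≈ 368.
Total lost output = 564 + 417 + 477 + 900 + 368 = 2726 billion.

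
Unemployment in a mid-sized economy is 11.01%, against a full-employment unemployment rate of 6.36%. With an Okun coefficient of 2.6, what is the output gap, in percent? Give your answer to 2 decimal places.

-12.09%

The unemployment gap is 11.01 - 6.36 = 4.65 percentage points.
Okun's law gives an output gap of -2.6 × 4.65 = -12.09%, i.e. 12.09% below potential.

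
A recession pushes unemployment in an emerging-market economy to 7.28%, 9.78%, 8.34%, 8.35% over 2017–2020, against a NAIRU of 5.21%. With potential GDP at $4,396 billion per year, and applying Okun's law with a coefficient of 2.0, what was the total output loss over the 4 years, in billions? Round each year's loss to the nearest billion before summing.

Year 2017: gap = -2.0 × (7.28 - 5.21) = -4.14%, loss ≈ 4396 × 4.14/100 ≈ 182.
Year 2018: gap = -2.0 × (9.78 - 5.21) = -9.14%, loss ≈ 4396 × 9.14/100 ≈ 402.
Year 2019: gap = -2.0 × (8.34 - 5.21) = -6.26%, loss ≈ 4396 × 6.26/100 ≈ 275.
Year 2020: gap = -2.0 × (8.35 - 5.21) = -6.28%, loss ≈ 4396 × 6.28/100 ≈ 276.
Total lost output = 182 + 402 + 275 + 276 = 1135 billion.

$1,135 billion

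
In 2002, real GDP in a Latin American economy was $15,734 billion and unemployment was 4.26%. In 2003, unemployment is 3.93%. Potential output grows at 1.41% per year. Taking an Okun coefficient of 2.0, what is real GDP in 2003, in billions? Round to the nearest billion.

Δu = 3.93 - 4.26 = -0.33 points.
Okun's law (growth form): g_Y = g_Y* - β × Δu = 1.41 - 2.0 × (-0.33) = 1.41 + 0.66 = 2.07%.
Real GDP in the next year = 15734 × (1 + 2.07/100) = 15734 × 1.0207 ≈ 16060 billion.

$16,060 billion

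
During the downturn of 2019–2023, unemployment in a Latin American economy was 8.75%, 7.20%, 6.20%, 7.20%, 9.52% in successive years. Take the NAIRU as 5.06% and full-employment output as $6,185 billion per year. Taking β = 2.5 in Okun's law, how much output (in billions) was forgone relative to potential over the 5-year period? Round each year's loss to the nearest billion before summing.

Year 2019: gap = -2.5 × (8.75 - 5.06) = -9.225%, loss ≈ 6185 × 9.225/100 ≈ 571.
Year 2020: gap = -2.5 × (7.2 - 5.06) = -5.35%, loss ≈ 6185 × 5.35/100 ≈ 331.
Year 2021: gap = -2.5 × (6.2 - 5.06) = -2.85%, loss ≈ 6185 × 2.85/100 ≈ 176.
Year 2022: gap = -2.5 × (7.2 - 5.06) = -5.35%, loss ≈ 6185 × 5.35/100 ≈ 331.
Year 2023: gap = -2.5 × (9.52 - 5.06) = -11.15%, loss ≈ 6185 × 11.15/100 ≈ 690.
Total lost output = 571 + 331 + 176 + 331 + 690 = 2099 billion.

$2,099 billion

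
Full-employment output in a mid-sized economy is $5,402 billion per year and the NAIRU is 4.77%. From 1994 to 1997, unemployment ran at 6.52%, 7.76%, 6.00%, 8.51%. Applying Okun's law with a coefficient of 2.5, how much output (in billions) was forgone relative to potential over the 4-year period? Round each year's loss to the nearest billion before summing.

Year 1994: gap = -2.5 × (6.52 - 4.77) = -4.375%, loss ≈ 5402 × 4.375/100 ≈ 236.
Year 1995: gap = -2.5 × (7.76 - 4.77) = -7.475%, loss ≈ 5402 × 7.475/100 ≈ 404.
Year 1996: gap = -2.5 × (6 - 4.77) = -3.075%, loss ≈ 5402 × 3.075/100 ≈ 166.
Year 1997: gap = -2.5 × (8.51 - 4.77) = -9.35%, loss ≈ 5402 × 9.35/100 ≈ 505.
Total lost output = 236 + 404 + 166 + 505 = 1311 billion.

$1,311 billion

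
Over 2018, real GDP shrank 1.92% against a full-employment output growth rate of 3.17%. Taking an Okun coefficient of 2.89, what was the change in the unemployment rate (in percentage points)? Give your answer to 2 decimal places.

1.76 percentage points

Growth-rate Okun's law: g_Y = g_Y* - β × Δu, so Δu = (g_Y* - g_Y)/β.
Δu = (3.17 + 1.92)/2.89 = 5.09/2.89 = 1.76 percentage points.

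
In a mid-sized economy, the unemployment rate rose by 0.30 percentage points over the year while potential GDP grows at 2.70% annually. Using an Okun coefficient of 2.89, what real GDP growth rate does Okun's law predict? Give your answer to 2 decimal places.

1.83%

Growth-rate Okun's law: g_Y = g_Y* - β × Δu.
g_Y = 2.70 - 2.89 × (0.30) = 2.7 - 0.867 = 1.833%, i.e. 1.83% to 2 d.p.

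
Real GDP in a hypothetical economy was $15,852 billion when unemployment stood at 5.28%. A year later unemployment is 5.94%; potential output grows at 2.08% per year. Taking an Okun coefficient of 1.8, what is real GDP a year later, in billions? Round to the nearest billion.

$15,993 billion

Δu = 5.94 - 5.28 = 0.66 points.
Okun's law (growth form): g_Y = g_Y* - β × Δu = 2.08 - 1.8 × (0.66) = 2.08 - 1.188 = 0.892%.
Real GDP in the next year = 15852 × (1 + 0.892/100) = 15852 × 1.00892 ≈ 15993 billion.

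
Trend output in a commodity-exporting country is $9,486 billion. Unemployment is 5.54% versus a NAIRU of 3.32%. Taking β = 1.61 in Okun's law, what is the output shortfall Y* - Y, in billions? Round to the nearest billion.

Output gap = -1.61 × (5.54 - 3.32) = -1.61 × 2.22 = -3.5742%.
Actual GDP ≈ 9486 × 0.964258 ≈ 9147 billion, so the shortfall is 9486 - 9147 = 339 billion.

$339 billion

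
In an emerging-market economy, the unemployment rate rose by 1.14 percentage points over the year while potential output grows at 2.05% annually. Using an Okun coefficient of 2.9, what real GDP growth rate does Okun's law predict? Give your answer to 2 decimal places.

-1.26%

Growth-rate Okun's law: g_Y = g_Y* - β × Δu.
g_Y = 2.05 - 2.9 × (1.14) = 2.05 - 3.306 = -1.256%, i.e. -1.26% to 2 d.p.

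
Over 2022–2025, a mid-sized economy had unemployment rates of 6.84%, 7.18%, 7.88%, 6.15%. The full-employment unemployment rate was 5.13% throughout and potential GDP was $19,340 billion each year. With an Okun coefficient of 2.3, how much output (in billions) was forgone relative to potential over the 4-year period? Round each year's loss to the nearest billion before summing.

$3,350 billion

Year 2022: gap = -2.3 × (6.84 - 5.13) = -3.933%, loss ≈ 19340 × 3.933/100 ≈ 761.
Year 2023: gap = -2.3 × (7.18 - 5.13) = -4.715%, loss ≈ 19340 × 4.715/100 ≈ 912.
Year 2024: gap = -2.3 × (7.88 - 5.13) = -6.325%, loss ≈ 19340 × 6.325/100 ≈ 1223.
Year 2025: gap = -2.3 × (6.15 - 5.13) = -2.346%, loss ≈ 19340 × 2.346/100 ≈ 454.
Total lost output = 761 + 912 + 1223 + 454 = 3350 billion.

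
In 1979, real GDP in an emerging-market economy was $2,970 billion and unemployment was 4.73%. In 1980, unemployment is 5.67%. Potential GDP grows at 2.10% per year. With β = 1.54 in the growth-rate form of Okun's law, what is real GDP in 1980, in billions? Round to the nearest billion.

Δu = 5.67 - 4.73 = 0.94 points.
Okun's law (growth form): g_Y = g_Y* - β × Δu = 2.10 - 1.54 × (0.94) = 2.1 - 1.4476 = 0.6524%.
Real GDP in the next year = 2970 × (1 + 0.6524/100) = 2970 × 1.006524 ≈ 2989 billion.

$2,989 billion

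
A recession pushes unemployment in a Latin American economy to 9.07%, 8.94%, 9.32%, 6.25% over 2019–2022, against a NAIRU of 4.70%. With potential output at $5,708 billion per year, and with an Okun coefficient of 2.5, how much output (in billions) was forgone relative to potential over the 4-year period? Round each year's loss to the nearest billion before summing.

Year 2019: gap = -2.5 × (9.07 - 4.7) = -10.925%, loss ≈ 5708 × 10.925/100 ≈ 624.
Year 2020: gap = -2.5 × (8.94 - 4.7) = -10.6%, loss ≈ 5708 × 10.6/100 ≈ 605.
Year 2021: gap = -2.5 × (9.32 - 4.7) = -11.55%, loss ≈ 5708 × 11.55/100 ≈ 659.
Year 2022: gap = -2.5 × (6.25 - 4.7) = -3.875%, loss ≈ 5708 × 3.875/100 ≈ 221.
Total lost output = 624 + 605 + 659 + 221 = 2109 billion.

$2,109 billion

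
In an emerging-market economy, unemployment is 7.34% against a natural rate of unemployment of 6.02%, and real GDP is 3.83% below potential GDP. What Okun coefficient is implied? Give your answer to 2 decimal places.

β ≈ 2.90

Okun's law: output gap = -β × (u - u*).
-3.83 = -β × (7.34 - 6.02) = -β × 1.32, so β = 3.83/1.32 = 2.90.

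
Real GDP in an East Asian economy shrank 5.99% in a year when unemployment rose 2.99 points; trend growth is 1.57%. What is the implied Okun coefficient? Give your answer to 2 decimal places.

Growth form: g_Y = g_Y* - β × Δu, so β = (g_Y* - g_Y)/Δu.
β = (1.57 + 5.99)/2.99 = 7.56/2.99 = 2.53.

β ≈ 2.53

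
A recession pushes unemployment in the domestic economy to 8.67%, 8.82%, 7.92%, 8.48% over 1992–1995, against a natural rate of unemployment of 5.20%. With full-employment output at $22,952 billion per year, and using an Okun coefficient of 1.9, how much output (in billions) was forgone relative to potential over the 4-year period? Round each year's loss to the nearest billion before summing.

Year 1992: gap = -1.9 × (8.67 - 5.2) = -6.593%, loss ≈ 22952 × 6.593/100 ≈ 1513.
Year 1993: gap = -1.9 × (8.82 - 5.2) = -6.878%, loss ≈ 22952 × 6.878/100 ≈ 1579.
Year 1994: gap = -1.9 × (7.92 - 5.2) = -5.168%, loss ≈ 22952 × 5.168/100 ≈ 1186.
Year 1995: gap = -1.9 × (8.48 - 5.2) = -6.232%, loss ≈ 22952 × 6.232/100 ≈ 1430.
Total lost output = 1513 + 1579 + 1186 + 1430 = 5708 billion.

$5,708 billion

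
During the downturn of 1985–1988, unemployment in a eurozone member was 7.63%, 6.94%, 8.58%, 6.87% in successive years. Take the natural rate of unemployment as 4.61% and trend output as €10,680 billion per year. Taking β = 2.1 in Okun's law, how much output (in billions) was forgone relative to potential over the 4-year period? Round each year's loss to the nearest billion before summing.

Year 1985: gap = -2.1 × (7.63 - 4.61) = -6.342%, loss ≈ 10680 × 6.342/100 ≈ 677.
Year 1986: gap = -2.1 × (6.94 - 4.61) = -4.893%, loss ≈ 10680 × 4.893/100 ≈ 523.
Year 1987: gap = -2.1 × (8.58 - 4.61) = -8.337%, loss ≈ 10680 × 8.337/100 ≈ 890.
Year 1988: gap = -2.1 × (6.87 - 4.61) = -4.746%, loss ≈ 10680 × 4.746/100 ≈ 507.
Total lost output = 677 + 523 + 890 + 507 = 2597 billion.

€2,597 billion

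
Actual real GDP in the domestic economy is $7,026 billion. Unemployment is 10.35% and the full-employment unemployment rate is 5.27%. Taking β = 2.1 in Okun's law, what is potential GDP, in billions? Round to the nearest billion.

Unemployment gap = 10.35 - 5.27 = 5.08 points, so output gap = -2.1 × 5.08 = -10.668%.
Since Y = Y* × (1 + gap/100), Y* = 7026/0.89332 ≈ 7865 billion.

$7,865 billion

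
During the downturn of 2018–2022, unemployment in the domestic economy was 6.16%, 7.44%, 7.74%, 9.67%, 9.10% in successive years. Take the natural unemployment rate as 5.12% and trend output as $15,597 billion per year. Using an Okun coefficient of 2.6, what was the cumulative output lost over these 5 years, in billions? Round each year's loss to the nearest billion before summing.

Year 2018: gap = -2.6 × (6.16 - 5.12) = -2.704%, loss ≈ 15597 × 2.704/100 ≈ 422.
Year 2019: gap = -2.6 × (7.44 - 5.12) = -6.032%, loss ≈ 15597 × 6.032/100 ≈ 941.
Year 2020: gap = -2.6 × (7.74 - 5.12) = -6.812%, loss ≈ 15597 × 6.812/100 ≈ 1062.
Year 2021: gap = -2.6 × (9.67 - 5.12) = -11.83%, loss ≈ 15597 × 11.83/100 ≈ 1845.
Year 2022: gap = -2.6 × (9.1 - 5.12) = -10.348%, loss ≈ 15597 × 10.348/100 ≈ 1614.
Total lost output = 422 + 941 + 1062 + 1845 + 1614 = 5884 billion.

$5,884 billion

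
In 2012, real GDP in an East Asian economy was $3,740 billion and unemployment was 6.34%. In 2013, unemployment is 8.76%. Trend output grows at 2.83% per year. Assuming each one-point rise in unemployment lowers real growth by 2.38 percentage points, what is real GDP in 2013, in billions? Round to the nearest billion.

Δu = 8.76 - 6.34 = 2.42 points.
Okun's law (growth form): g_Y = g_Y* - β × Δu = 2.83 - 2.38 × (2.42) = 2.83 - 5.7596 = -2.9296%.
Real GDP in the next year = 3740 × (1 - 2.9296/100) = 3740 × 0.970704 ≈ 3630 billion.

$3,630 billion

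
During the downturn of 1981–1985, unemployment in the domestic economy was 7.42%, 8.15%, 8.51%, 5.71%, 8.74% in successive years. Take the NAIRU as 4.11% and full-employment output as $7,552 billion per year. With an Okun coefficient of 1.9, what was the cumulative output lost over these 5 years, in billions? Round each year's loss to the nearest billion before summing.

$2,580 billion

Year 1981: gap = -1.9 × (7.42 - 4.11) = -6.289%, loss ≈ 7552 × 6.289/100 ≈ 475.
Year 1982: gap = -1.9 × (8.15 - 4.11) = -7.676%, loss ≈ 7552 × 7.676/100 ≈ 580.
Year 1983: gap = -1.9 × (8.51 - 4.11) = -8.36%, loss ≈ 7552 × 8.36/100 ≈ 631.
Year 1984: gap = -1.9 × (5.71 - 4.11) = -3.04%, loss ≈ 7552 × 3.04/100 ≈ 230.
Year 1985: gap = -1.9 × (8.74 - 4.11) = -8.797%, loss ≈ 7552 × 8.797/100 ≈ 664.
Total lost output = 475 + 580 + 631 + 230 + 664 = 2580 billion.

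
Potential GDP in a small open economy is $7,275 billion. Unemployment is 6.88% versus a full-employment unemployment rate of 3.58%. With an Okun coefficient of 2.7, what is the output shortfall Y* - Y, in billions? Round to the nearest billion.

Output gap = -2.7 × (6.88 - 3.58) = -2.7 × 3.3 = -8.91%.
Actual GDP ≈ 7275 × 0.9109 ≈ 6627 billion, so the shortfall is 7275 - 6627 = 648 billion.

$648 billion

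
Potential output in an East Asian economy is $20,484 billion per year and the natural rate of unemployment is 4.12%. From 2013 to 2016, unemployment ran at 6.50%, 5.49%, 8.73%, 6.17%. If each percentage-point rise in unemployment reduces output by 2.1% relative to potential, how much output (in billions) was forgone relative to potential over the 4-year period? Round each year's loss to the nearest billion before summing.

Year 2013: gap = -2.1 × (6.5 - 4.12) = -4.998%, loss ≈ 20484 × 4.998/100 ≈ 1024.
Year 2014: gap = -2.1 × (5.49 - 4.12) = -2.877%, loss ≈ 20484 × 2.877/100 ≈ 589.
Year 2015: gap = -2.1 × (8.73 - 4.12) = -9.681%, loss ≈ 20484 × 9.681/100 ≈ 1983.
Year 2016: gap = -2.1 × (6.17 - 4.12) = -4.305%, loss ≈ 20484 × 4.305/100 ≈ 882.
Total lost output = 1024 + 589 + 1983 + 882 = 4478 billion.

$4,478 billion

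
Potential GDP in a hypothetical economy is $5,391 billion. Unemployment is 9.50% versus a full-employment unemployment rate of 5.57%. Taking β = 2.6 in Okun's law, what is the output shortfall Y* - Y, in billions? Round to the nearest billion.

$551 billion

Output gap = -2.6 × (9.5 - 5.57) = -2.6 × 3.93 = -10.218%.
Actual GDP ≈ 5391 × 0.89782 ≈ 4840 billion, so the shortfall is 5391 - 4840 = 551 billion.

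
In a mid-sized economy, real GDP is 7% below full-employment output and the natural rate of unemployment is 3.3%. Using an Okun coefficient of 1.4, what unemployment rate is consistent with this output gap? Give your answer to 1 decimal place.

8.3%

From Okun's law, u - u* = -(output gap)/β = -(-7)/1.4 = 5 points.
So u = 3.3 + 5 = 8.3%.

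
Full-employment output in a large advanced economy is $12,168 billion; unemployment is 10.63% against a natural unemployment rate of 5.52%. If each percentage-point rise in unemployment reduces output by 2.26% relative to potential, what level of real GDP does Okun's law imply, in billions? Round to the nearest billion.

Unemployment gap = 10.63 - 5.52 = 5.11 points, so the output gap is -2.26 × 5.11 = -11.5486%.
Actual GDP = 12168 × (1 - 11.5486/100) = 12168 × 0.884514 ≈ 10763 billion.

$10,763 billion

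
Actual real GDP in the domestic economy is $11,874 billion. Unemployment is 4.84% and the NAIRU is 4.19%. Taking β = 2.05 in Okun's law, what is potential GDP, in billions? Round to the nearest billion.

$12,034 billion

Unemployment gap = 4.84 - 4.19 = 0.65 points, so output gap = -2.05 × 0.65 = -1.3325%.
Since Y = Y* × (1 + gap/100), Y* = 11874/0.986675 ≈ 12034 billion.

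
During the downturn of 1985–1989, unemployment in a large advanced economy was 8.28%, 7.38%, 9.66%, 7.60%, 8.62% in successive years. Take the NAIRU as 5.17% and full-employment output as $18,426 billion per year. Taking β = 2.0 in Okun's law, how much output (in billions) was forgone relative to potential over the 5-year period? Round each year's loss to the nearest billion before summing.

$5,782 billion

Year 1985: gap = -2.0 × (8.28 - 5.17) = -6.22%, loss ≈ 18426 × 6.22/100 ≈ 1146.
Year 1986: gap = -2.0 × (7.38 - 5.17) = -4.42%, loss ≈ 18426 × 4.42/100 ≈ 814.
Year 1987: gap = -2.0 × (9.66 - 5.17) = -8.98%, loss ≈ 18426 × 8.98/100 ≈ 1655.
Year 1988: gap = -2.0 × (7.6 - 5.17) = -4.86%, loss ≈ 18426 × 4.86/100 ≈ 896.
Year 1989: gap = -2.0 × (8.62 - 5.17) = -6.9%, loss ≈ 18426 × 6.9/100 ≈ 1271.
Total lost output = 1146 + 814 + 1655 + 896 + 1271 = 5782 billion.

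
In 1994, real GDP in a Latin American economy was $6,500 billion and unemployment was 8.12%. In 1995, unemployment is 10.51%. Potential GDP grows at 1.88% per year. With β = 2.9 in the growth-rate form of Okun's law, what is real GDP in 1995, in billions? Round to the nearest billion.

$6,172 billion

Δu = 10.51 - 8.12 = 2.39 points.
Okun's law (growth form): g_Y = g_Y* - β × Δu = 1.88 - 2.9 × (2.39) = 1.88 - 6.931 = -5.051%.
Real GDP in the next year = 6500 × (1 - 5.051/100) = 6500 × 0.94949 ≈ 6172 billion.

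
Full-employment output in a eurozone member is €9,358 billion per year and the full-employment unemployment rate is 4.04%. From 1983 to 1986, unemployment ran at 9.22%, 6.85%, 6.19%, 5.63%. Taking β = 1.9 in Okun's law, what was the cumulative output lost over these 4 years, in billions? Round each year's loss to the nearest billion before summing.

Year 1983: gap = -1.9 × (9.22 - 4.04) = -9.842%, loss ≈ 9358 × 9.842/100 ≈ 921.
Year 1984: gap = -1.9 × (6.85 - 4.04) = -5.339%, loss ≈ 9358 × 5.339/100 ≈ 500.
Year 1985: gap = -1.9 × (6.19 - 4.04) = -4.085%, loss ≈ 9358 × 4.085/100 ≈ 382.
Year 1986: gap = -1.9 × (5.63 - 4.04) = -3.021%, loss ≈ 9358 × 3.021/100 ≈ 283.
Total lost output = 921 + 500 + 382 + 283 = 2086 billion.

€2,086 billion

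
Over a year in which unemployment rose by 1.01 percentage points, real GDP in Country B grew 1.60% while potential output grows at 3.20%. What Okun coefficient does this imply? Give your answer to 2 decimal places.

Growth form: g_Y = g_Y* - β × Δu, so β = (g_Y* - g_Y)/Δu.
β = (3.2 - 1.6)/1.01 = 1.6/1.01 = 1.58.

β ≈ 1.58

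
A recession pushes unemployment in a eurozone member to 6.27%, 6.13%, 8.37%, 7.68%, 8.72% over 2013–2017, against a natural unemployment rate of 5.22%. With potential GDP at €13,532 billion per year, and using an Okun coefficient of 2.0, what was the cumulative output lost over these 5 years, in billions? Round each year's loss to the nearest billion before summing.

€2,996 billion

Year 2013: gap = -2.0 × (6.27 - 5.22) = -2.1%, loss ≈ 13532 × 2.1/100 ≈ 284.
Year 2014: gap = -2.0 × (6.13 - 5.22) = -1.82%, loss ≈ 13532 × 1.82/100 ≈ 246.
Year 2015: gap = -2.0 × (8.37 - 5.22) = -6.3%, loss ≈ 13532 × 6.3/100 ≈ 853.
Year 2016: gap = -2.0 × (7.68 - 5.22) = -4.92%, loss ≈ 13532 × 4.92/100 ≈ 666.
Year 2017: gap = -2.0 × (8.72 - 5.22) = -7%, loss ≈ 13532 × 7/100 ≈ 947.
Total lost output = 284 + 246 + 853 + 666 + 947 = 2996 billion.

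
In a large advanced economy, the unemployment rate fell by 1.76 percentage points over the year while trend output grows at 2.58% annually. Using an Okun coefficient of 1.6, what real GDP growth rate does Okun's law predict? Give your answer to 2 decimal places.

5.40%

Growth-rate Okun's law: g_Y = g_Y* - β × Δu.
g_Y = 2.58 - 1.6 × (-1.76) = 2.58 + 2.816 = 5.396%, i.e. 5.40% to 2 d.p.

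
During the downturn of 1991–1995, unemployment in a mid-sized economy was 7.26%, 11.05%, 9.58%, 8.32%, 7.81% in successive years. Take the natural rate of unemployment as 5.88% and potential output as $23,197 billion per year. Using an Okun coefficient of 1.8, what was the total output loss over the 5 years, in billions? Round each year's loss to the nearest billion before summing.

Year 1991: gap = -1.8 × (7.26 - 5.88) = -2.484%, loss ≈ 23197 × 2.484/100 ≈ 576.
Year 1992: gap = -1.8 × (11.05 - 5.88) = -9.306%, loss ≈ 23197 × 9.306/100 ≈ 2159.
Year 1993: gap = -1.8 × (9.58 - 5.88) = -6.66%, loss ≈ 23197 × 6.66/100 ≈ 1545.
Year 1994: gap = -1.8 × (8.32 - 5.88) = -4.392%, loss ≈ 23197 × 4.392/100 ≈ 1019.
Year 1995: gap = -1.8 × (7.81 - 5.88) = -3.474%, loss ≈ 23197 × 3.474/100 ≈ 806.
Total lost output = 576 + 2159 + 1545 + 1019 + 806 = 6105 billion.

$6,105 billion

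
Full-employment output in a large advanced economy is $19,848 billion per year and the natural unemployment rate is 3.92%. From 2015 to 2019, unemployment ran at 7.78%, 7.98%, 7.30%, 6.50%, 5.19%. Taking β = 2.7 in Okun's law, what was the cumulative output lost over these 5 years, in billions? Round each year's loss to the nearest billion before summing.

$8,120 billion

Year 2015: gap = -2.7 × (7.78 - 3.92) = -10.422%, loss ≈ 19848 × 10.422/100 ≈ 2069.
Year 2016: gap = -2.7 × (7.98 - 3.92) = -10.962%, loss ≈ 19848 × 10.962/100 ≈ 2176.
Year 2017: gap = -2.7 × (7.3 - 3.92) = -9.126%, loss ≈ 19848 × 9.126/100 ≈ 1811.
Year 2018: gap = -2.7 × (6.5 - 3.92) = -6.966%, loss ≈ 19848 × 6.966/100 ≈ 1383.
Year 2019: gap = -2.7 × (5.19 - 3.92) = -3.429%, loss ≈ 19848 × 3.429/100 ≈ 681.
Total lost output = 2069 + 2176 + 1811 + 1383 + 681 = 8120 billion.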